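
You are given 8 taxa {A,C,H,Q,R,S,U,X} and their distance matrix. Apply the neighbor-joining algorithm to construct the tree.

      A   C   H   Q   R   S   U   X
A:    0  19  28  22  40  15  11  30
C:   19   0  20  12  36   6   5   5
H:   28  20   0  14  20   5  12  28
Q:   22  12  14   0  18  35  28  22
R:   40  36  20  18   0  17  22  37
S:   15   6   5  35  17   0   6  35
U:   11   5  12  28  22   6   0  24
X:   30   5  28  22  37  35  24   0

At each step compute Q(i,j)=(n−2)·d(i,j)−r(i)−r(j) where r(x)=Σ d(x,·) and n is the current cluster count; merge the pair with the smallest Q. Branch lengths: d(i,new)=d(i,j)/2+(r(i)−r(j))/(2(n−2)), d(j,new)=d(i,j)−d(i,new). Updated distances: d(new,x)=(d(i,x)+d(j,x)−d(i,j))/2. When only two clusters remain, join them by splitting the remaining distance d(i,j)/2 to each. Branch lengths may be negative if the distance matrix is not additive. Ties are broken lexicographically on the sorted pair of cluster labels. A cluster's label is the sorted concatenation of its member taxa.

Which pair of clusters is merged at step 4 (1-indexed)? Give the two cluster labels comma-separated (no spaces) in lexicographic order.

HQR,S

step 1: merge (C,X) at d=5, Q=-254; branch lengths C→-4, X→9; new cluster CX
  updated: d(A,CX)=22, d(CX,H)=43/2, d(CX,Q)=29/2, d(CX,R)=34, d(CX,S)=18, d(CX,U)=12
step 2: merge (Q,R) at d=18, Q=-385/2; branch lengths Q→141/20, R→219/20; new cluster QR
  updated: d(A,QR)=22, d(CX,QR)=61/4, d(H,QR)=8, d(QR,S)=17, d(QR,U)=16
step 3: merge (H,QR) at d=8, Q=-483/4; branch lengths H→113/32, QR→143/32; new cluster HQR
  updated: d(A,HQR)=21, d(CX,HQR)=115/8, d(HQR,S)=7, d(HQR,U)=10
step 4: merge (HQR,S) at d=7, Q=-619/8; branch lengths HQR→73/16, S→39/16; new cluster HQRS
  updated: d(A,HQRS)=29/2, d(CX,HQRS)=203/16, d(HQRS,U)=9/2
step 5: merge (A,U) at d=11, Q=-53; branch lengths A→21/2, U→1/2; new cluster AU
  updated: d(AU,CX)=23/2, d(AU,HQRS)=4
step 6: merge (AU,CX) at d=23/2, Q=-451/16; branch lengths AU→45/32, CX→323/32; new cluster ACUX
  updated: d(ACUX,HQRS)=83/32
step 7: merge (ACUX,HQRS) at d=83/32; branch lengths ACUX→83/64, HQRS→83/64; new cluster ACHQRSUX
final tree: (((A:21/2,U:1/2):45/32,(C:-4,X:9):323/32):83/64,((H:113/32,(Q:141/20,R:219/20):143/32):73/16,S:39/16):83/64)
total length: 2019/32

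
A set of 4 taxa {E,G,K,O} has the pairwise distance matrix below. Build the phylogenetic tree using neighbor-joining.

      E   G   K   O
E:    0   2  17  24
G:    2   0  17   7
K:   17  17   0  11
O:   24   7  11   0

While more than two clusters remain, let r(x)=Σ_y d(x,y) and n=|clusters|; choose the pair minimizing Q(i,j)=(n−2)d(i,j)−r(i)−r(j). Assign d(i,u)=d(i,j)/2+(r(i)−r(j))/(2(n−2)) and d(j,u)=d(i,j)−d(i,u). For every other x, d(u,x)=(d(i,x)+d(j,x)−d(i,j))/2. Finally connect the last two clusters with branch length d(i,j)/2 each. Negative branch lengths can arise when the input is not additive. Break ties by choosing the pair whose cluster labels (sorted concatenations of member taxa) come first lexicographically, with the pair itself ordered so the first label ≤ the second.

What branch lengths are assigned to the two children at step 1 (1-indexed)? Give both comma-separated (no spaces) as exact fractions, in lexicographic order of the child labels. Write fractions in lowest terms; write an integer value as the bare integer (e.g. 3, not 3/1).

21/4,-13/4

iteration 1: select E,G (d=2, Q=-65); attach at lengths (21/4, -13/4); label the merged cluster EG
  updated: d(EG,K)=16, d(EG,O)=29/2
iteration 2: select EG,K (d=16, Q=-83/2); attach at lengths (39/4, 25/4); label the merged cluster EGK
  updated: d(EGK,O)=19/4
iteration 3: select EGK,O (d=19/4); attach at lengths (19/8, 19/8); label the merged cluster EGKO
final tree: (((E:21/4,G:-13/4):39/4,K:25/4):19/8,O:19/8)
total length: 91/4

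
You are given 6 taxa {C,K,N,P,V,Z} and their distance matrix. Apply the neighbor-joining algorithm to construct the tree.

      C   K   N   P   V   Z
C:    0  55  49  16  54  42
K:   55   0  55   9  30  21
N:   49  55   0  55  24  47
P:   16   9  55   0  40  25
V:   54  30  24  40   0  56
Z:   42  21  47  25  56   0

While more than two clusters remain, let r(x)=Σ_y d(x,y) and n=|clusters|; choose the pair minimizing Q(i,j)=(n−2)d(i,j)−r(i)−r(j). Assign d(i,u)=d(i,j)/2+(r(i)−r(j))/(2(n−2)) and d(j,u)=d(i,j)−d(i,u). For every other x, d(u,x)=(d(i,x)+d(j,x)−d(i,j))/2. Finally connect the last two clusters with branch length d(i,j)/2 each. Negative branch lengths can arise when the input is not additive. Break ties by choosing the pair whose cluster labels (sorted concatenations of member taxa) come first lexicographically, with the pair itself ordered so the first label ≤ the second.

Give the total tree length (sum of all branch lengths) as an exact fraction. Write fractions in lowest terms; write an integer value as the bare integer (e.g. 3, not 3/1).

761/8

step 1: merge (N,V) at d=24, Q=-338; branch lengths N→61/4, V→35/4; new cluster NV
  updated: d(C,NV)=79/2, d(K,NV)=61/2, d(NV,P)=71/2, d(NV,Z)=79/2
step 2: merge (C,P) at d=16, Q=-190; branch lengths C→115/6, P→-19/6; new cluster CP
  updated: d(CP,K)=24, d(CP,NV)=59/2, d(CP,Z)=51/2
step 3: merge (CP,NV) at d=59/2, Q=-239/2; branch lengths CP→77/8, NV→159/8; new cluster CNPV
  updated: d(CNPV,K)=25/2, d(CNPV,Z)=71/4
step 4: merge (CNPV,K) at d=25/2, Q=-205/4; branch lengths CNPV→37/8, K→63/8; new cluster CKNPV
  updated: d(CKNPV,Z)=105/8
step 5: merge (CKNPV,Z) at d=105/8; branch lengths CKNPV→105/16, Z→105/16; new cluster CKNPVZ
final tree: ((((C:115/6,P:-19/6):77/8,(N:61/4,V:35/4):159/8):37/8,K:63/8):105/16,Z:105/16)
total length: 761/8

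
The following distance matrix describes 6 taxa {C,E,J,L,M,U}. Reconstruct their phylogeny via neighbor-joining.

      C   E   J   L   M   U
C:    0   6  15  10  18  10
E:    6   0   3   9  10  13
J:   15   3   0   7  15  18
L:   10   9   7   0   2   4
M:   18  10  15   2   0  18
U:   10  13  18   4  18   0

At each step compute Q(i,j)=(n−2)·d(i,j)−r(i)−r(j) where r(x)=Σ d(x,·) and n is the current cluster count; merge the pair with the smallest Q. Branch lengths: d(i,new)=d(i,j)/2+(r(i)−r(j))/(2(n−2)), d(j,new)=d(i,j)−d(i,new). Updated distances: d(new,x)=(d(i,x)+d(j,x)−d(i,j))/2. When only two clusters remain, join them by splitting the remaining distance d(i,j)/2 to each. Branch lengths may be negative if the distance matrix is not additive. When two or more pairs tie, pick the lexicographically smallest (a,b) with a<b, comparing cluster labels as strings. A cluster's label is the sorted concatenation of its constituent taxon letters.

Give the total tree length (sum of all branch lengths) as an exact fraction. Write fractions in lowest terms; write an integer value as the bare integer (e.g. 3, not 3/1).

203/8

iteration 1: select E,J (d=3, Q=-87); attach at lengths (-5/8, 29/8); label the merged cluster EJ
  updated: d(C,EJ)=9, d(EJ,L)=13/2, d(EJ,M)=11, d(EJ,U)=14
iteration 2: select L,M (d=2, Q=-131/2); attach at lengths (-41/12, 65/12); label the merged cluster LM
  updated: d(C,LM)=13, d(EJ,LM)=31/4, d(LM,U)=10
iteration 3: select C,U (d=10, Q=-46); attach at lengths (9/2, 11/2); label the merged cluster CU
  updated: d(CU,EJ)=13/2, d(CU,LM)=13/2
iteration 4: select CU,EJ (d=13/2, Q=-83/4); attach at lengths (21/8, 31/8); label the merged cluster CEJU
  updated: d(CEJU,LM)=31/8
iteration 5: select CEJU,LM (d=31/8); attach at lengths (31/16, 31/16); label the merged cluster CEJLMU
final tree: (((C:9/2,U:11/2):21/8,(E:-5/8,J:29/8):31/8):31/16,(L:-41/12,M:65/12):31/16)
total length: 203/8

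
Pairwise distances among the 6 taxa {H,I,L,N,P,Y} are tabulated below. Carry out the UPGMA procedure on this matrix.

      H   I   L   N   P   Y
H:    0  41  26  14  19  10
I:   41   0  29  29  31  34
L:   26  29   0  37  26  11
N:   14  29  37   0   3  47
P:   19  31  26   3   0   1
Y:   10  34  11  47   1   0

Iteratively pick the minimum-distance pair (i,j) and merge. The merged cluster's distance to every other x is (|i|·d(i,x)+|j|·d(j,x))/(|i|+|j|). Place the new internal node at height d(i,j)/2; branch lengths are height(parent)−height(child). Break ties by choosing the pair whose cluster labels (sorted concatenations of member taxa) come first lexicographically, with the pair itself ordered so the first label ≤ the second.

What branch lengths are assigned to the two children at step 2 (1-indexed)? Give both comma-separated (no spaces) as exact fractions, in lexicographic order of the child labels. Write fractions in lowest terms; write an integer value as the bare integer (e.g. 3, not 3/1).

7,7

1. join P+Y (d=1) ⇒ PY; edges |P|=1/2, |Y|=1/2
  updated: d(H,PY)=29/2, d(I,PY)=65/2, d(L,PY)=37/2, d(N,PY)=25
2. join H+N (d=14) ⇒ HN; edges |H|=7, |N|=7
  updated: d(HN,I)=35, d(HN,L)=63/2, d(HN,PY)=79/4
3. join L+PY (d=37/2) ⇒ LPY; edges |L|=37/4, |PY|=35/4
  updated: d(HN,LPY)=71/3, d(I,LPY)=94/3
4. join HN+LPY (d=71/3) ⇒ HLNPY; edges |HN|=29/6, |LPY|=31/12
  updated: d(HLNPY,I)=164/5
5. join HLNPY+I (d=164/5) ⇒ HILNPY; edges |HLNPY|=137/30, |I|=82/5
final tree: (((H:7,N:7):29/6,(L:37/4,(P:1/2,Y:1/2):35/4):31/12):137/30,I:82/5)
total length: 3683/60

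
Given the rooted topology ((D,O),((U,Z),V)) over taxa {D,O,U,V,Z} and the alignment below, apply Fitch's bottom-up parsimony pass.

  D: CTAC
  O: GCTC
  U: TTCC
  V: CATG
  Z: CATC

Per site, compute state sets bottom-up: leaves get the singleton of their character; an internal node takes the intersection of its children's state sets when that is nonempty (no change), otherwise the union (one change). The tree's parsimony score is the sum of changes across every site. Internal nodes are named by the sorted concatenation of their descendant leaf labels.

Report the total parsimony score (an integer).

8

[col 0] DO: children D:{C}, O:{G} ∪→ {C,G}; cost 1
[col 0] UZ: children U:{T}, Z:{C} ∪→ {C,T}; cost 1
[col 0] UVZ: children UZ:{C,T}, V:{C} ∩→ {C}; cost 0
[col 0] DOUVZ: children DO:{C,G}, UVZ:{C} ∩→ {C}; cost 0
[col 1] DO: children D:{T}, O:{C} ∪→ {C,T}; cost 1
[col 1] UZ: children U:{T}, Z:{A} ∪→ {A,T}; cost 1
[col 1] UVZ: children UZ:{A,T}, V:{A} ∩→ {A}; cost 0
[col 1] DOUVZ: children DO:{C,T}, UVZ:{A} ∪→ {A,C,T}; cost 1
[col 2] DO: children D:{A}, O:{T} ∪→ {A,T}; cost 1
[col 2] UZ: children U:{C}, Z:{T} ∪→ {C,T}; cost 1
[col 2] UVZ: children UZ:{C,T}, V:{T} ∩→ {T}; cost 0
[col 2] DOUVZ: children DO:{A,T}, UVZ:{T} ∩→ {T}; cost 0
[col 3] DO: children D:{C}, O:{C} ∩→ {C}; cost 0
[col 3] UZ: children U:{C}, Z:{C} ∩→ {C}; cost 0
[col 3] UVZ: children UZ:{C}, V:{G} ∪→ {C,G}; cost 1
[col 3] DOUVZ: children DO:{C}, UVZ:{C,G} ∩→ {C}; cost 0
per-site changes: [2, 3, 2, 1]; total = 8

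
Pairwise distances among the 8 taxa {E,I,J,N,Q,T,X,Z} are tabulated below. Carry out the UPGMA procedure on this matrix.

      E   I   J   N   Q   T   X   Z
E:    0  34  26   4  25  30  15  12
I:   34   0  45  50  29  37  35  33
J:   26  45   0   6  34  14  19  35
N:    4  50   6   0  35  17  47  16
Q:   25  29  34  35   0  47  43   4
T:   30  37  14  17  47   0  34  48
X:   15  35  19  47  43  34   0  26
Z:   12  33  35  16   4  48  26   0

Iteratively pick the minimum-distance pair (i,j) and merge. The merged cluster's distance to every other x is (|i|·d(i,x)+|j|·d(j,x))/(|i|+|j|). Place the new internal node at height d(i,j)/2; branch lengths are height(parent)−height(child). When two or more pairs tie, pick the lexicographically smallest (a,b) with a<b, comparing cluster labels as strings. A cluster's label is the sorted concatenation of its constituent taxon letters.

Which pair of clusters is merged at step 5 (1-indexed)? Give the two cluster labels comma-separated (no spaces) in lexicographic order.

EJNT,X

step 1: merge (E,N) at d=4; branch lengths E→2, N→2; new cluster EN
  updated: d(EN,I)=42, d(EN,J)=16, d(EN,Q)=30, d(EN,T)=47/2, d(EN,X)=31, d(EN,Z)=14
step 2: merge (Q,Z) at d=4; branch lengths Q→2, Z→2; new cluster QZ
  updated: d(EN,QZ)=22, d(I,QZ)=31, d(J,QZ)=69/2, d(QZ,T)=95/2, d(QZ,X)=69/2
step 3: merge (J,T) at d=14; branch lengths J→7, T→7; new cluster JT
  updated: d(EN,JT)=79/4, d(I,JT)=41, d(JT,QZ)=41, d(JT,X)=53/2
step 4: merge (EN,JT) at d=79/4; branch lengths EN→63/8, JT→23/8; new cluster EJNT
  updated: d(EJNT,I)=83/2, d(EJNT,QZ)=63/2, d(EJNT,X)=115/4
step 5: merge (EJNT,X) at d=115/4; branch lengths EJNT→9/2, X→115/8; new cluster EJNTX
  updated: d(EJNTX,I)=201/5, d(EJNTX,QZ)=321/10
step 6: merge (I,QZ) at d=31; branch lengths I→31/2, QZ→27/2; new cluster IQZ
  updated: d(EJNTX,IQZ)=174/5
step 7: merge (EJNTX,IQZ) at d=174/5; branch lengths EJNTX→121/40, IQZ→19/10; new cluster EIJNQTXZ
final tree: ((((E:2,N:2):63/8,(J:7,T:7):23/8):9/2,X:115/8):121/40,(I:31/2,(Q:2,Z:2):27/2):19/10)
total length: 1711/20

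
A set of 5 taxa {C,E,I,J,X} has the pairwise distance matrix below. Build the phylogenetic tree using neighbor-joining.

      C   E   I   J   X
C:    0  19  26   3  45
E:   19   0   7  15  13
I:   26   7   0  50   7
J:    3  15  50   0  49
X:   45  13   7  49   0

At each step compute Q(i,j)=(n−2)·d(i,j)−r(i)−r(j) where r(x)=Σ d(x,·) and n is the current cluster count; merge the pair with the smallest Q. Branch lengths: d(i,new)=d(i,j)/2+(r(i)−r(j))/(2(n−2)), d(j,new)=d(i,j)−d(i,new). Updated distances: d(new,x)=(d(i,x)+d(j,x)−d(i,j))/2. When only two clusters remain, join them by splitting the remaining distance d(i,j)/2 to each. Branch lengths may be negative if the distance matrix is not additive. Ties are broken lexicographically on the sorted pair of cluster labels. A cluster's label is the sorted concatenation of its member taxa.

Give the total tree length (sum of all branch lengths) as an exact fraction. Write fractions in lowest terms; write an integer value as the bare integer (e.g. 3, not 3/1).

iteration 1: select C,J (d=3, Q=-201); attach at lengths (-5/2, 11/2); label the merged cluster CJ
  updated: d(CJ,E)=31/2, d(CJ,I)=73/2, d(CJ,X)=91/2
iteration 2: select CJ,E (d=31/2, Q=-102); attach at lengths (93/4, -31/4); label the merged cluster CEJ
  updated: d(CEJ,I)=14, d(CEJ,X)=43/2
iteration 3: select CEJ,I (d=14, Q=-85/2); attach at lengths (57/4, -1/4); label the merged cluster CEIJ
  updated: d(CEIJ,X)=29/4
iteration 4: select CEIJ,X (d=29/4); attach at lengths (29/8, 29/8); label the merged cluster CEIJX
final tree: ((((C:-5/2,J:11/2):93/4,E:-31/4):57/4,I:-1/4):29/8,X:29/8)
total length: 159/4

159/4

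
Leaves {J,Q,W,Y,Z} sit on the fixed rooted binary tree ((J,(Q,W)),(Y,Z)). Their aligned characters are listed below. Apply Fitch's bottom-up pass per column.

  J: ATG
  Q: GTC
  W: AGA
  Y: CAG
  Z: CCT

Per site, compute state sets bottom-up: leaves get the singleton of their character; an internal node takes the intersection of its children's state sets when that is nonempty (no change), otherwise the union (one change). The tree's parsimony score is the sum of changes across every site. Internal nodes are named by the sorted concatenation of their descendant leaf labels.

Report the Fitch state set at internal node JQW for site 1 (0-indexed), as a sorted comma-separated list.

T

site 0, node QW: Q={G} ∪ W={A} → {A,G} (+1)
site 0, node JQW: J={A} ∩ QW={A,G} → {A} (+0)
site 0, node YZ: Y={C} ∩ Z={C} → {C} (+0)
site 0, node JQWYZ: JQW={A} ∪ YZ={C} → {A,C} (+1)
site 1, node QW: Q={T} ∪ W={G} → {G,T} (+1)
site 1, node JQW: J={T} ∩ QW={G,T} → {T} (+0)
site 1, node YZ: Y={A} ∪ Z={C} → {A,C} (+1)
site 1, node JQWYZ: JQW={T} ∪ YZ={A,C} → {A,C,T} (+1)
site 2, node QW: Q={C} ∪ W={A} → {A,C} (+1)
site 2, node JQW: J={G} ∪ QW={A,C} → {A,C,G} (+1)
site 2, node YZ: Y={G} ∪ Z={T} → {G,T} (+1)
site 2, node JQWYZ: JQW={A,C,G} ∩ YZ={G,T} → {G} (+0)
per-site changes: [2, 3, 3]; total = 8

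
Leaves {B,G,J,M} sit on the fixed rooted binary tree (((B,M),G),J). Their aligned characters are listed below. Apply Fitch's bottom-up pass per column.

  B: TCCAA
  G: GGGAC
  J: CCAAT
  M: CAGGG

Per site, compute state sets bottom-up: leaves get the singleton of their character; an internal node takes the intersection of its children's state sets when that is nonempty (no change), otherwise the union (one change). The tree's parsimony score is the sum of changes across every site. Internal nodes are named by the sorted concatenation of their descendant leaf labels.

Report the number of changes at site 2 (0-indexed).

2

site 0, node BM: B={T} ∪ M={C} → {C,T} (+1)
site 0, node BGM: BM={C,T} ∪ G={G} → {C,G,T} (+1)
site 0, node BGJM: BGM={C,G,T} ∩ J={C} → {C} (+0)
site 1, node BM: B={C} ∪ M={A} → {A,C} (+1)
site 1, node BGM: BM={A,C} ∪ G={G} → {A,C,G} (+1)
site 1, node BGJM: BGM={A,C,G} ∩ J={C} → {C} (+0)
site 2, node BM: B={C} ∪ M={G} → {C,G} (+1)
site 2, node BGM: BM={C,G} ∩ G={G} → {G} (+0)
site 2, node BGJM: BGM={G} ∪ J={A} → {A,G} (+1)
site 3, node BM: B={A} ∪ M={G} → {A,G} (+1)
site 3, node BGM: BM={A,G} ∩ G={A} → {A} (+0)
site 3, node BGJM: BGM={A} ∩ J={A} → {A} (+0)
site 4, node BM: B={A} ∪ M={G} → {A,G} (+1)
site 4, node BGM: BM={A,G} ∪ G={C} → {A,C,G} (+1)
site 4, node BGJM: BGM={A,C,G} ∪ J={T} → {A,C,G,T} (+1)
per-site changes: [2, 2, 2, 1, 3]; total = 10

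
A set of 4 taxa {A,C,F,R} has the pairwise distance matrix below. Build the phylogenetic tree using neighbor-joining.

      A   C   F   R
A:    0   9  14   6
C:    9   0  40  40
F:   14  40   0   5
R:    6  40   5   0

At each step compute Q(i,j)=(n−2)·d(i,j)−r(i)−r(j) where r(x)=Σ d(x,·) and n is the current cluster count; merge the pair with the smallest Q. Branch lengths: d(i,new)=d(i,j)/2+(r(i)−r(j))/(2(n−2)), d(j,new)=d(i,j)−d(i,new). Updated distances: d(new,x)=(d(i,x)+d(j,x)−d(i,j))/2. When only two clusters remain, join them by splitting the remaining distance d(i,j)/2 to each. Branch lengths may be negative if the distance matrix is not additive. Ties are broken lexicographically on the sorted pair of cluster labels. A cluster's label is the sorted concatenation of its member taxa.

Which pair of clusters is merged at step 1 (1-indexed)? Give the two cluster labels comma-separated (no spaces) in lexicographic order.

iteration 1: select A,C (d=9, Q=-100); attach at lengths (-21/2, 39/2); label the merged cluster AC
  updated: d(AC,F)=45/2, d(AC,R)=37/2
iteration 2: select AC,F (d=45/2, Q=-46); attach at lengths (18, 9/2); label the merged cluster ACF
  updated: d(ACF,R)=1/2
iteration 3: select ACF,R (d=1/2); attach at lengths (1/4, 1/4); label the merged cluster ACFR
final tree: (((A:-21/2,C:39/2):18,F:9/2):1/4,R:1/4)
total length: 32

A,C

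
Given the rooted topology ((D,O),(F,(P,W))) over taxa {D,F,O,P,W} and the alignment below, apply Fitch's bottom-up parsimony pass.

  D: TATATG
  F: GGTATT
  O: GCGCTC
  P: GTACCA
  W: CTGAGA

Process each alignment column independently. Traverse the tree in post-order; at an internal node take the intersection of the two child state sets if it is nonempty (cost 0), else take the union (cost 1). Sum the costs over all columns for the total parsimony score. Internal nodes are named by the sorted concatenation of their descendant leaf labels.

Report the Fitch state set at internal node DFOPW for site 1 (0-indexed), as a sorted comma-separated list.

[col 0] DO: children D:{T}, O:{G} ∪→ {G,T}; cost 1
[col 0] PW: children P:{G}, W:{C} ∪→ {C,G}; cost 1
[col 0] FPW: children F:{G}, PW:{C,G} ∩→ {G}; cost 0
[col 0] DFOPW: children DO:{G,T}, FPW:{G} ∩→ {G}; cost 0
[col 1] DO: children D:{A}, O:{C} ∪→ {A,C}; cost 1
[col 1] PW: children P:{T}, W:{T} ∩→ {T}; cost 0
[col 1] FPW: children F:{G}, PW:{T} ∪→ {G,T}; cost 1
[col 1] DFOPW: children DO:{A,C}, FPW:{G,T} ∪→ {A,C,G,T}; cost 1
[col 2] DO: children D:{T}, O:{G} ∪→ {G,T}; cost 1
[col 2] PW: children P:{A}, W:{G} ∪→ {A,G}; cost 1
[col 2] FPW: children F:{T}, PW:{A,G} ∪→ {A,G,T}; cost 1
[col 2] DFOPW: children DO:{G,T}, FPW:{A,G,T} ∩→ {G,T}; cost 0
[col 3] DO: children D:{A}, O:{C} ∪→ {A,C}; cost 1
[col 3] PW: children P:{C}, W:{A} ∪→ {A,C}; cost 1
[col 3] FPW: children F:{A}, PW:{A,C} ∩→ {A}; cost 0
[col 3] DFOPW: children DO:{A,C}, FPW:{A} ∩→ {A}; cost 0
[col 4] DO: children D:{T}, O:{T} ∩→ {T}; cost 0
[col 4] PW: children P:{C}, W:{G} ∪→ {C,G}; cost 1
[col 4] FPW: children F:{T}, PW:{C,G} ∪→ {C,G,T}; cost 1
[col 4] DFOPW: children DO:{T}, FPW:{C,G,T} ∩→ {T}; cost 0
[col 5] DO: children D:{G}, O:{C} ∪→ {C,G}; cost 1
[col 5] PW: children P:{A}, W:{A} ∩→ {A}; cost 0
[col 5] FPW: children F:{T}, PW:{A} ∪→ {A,T}; cost 1
[col 5] DFOPW: children DO:{C,G}, FPW:{A,T} ∪→ {A,C,G,T}; cost 1
per-site changes: [2, 3, 3, 2, 2, 3]; total = 15

A,C,G,T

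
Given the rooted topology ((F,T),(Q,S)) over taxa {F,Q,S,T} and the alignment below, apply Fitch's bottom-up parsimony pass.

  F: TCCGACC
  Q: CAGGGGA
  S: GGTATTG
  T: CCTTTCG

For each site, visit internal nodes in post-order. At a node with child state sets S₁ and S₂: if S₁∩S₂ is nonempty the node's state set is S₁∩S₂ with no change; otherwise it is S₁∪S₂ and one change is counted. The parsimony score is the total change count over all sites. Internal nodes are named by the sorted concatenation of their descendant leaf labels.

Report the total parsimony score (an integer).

14

FT@0: {T} ∪ {C} = {C,T} (union, +1)
QS@0: {C} ∪ {G} = {C,G} (union, +1)
FQST@0: {C,T} ∩ {C,G} = {C} (intersection, +0)
FT@1: {C} ∩ {C} = {C} (intersection, +0)
QS@1: {A} ∪ {G} = {A,G} (union, +1)
FQST@1: {C} ∪ {A,G} = {A,C,G} (union, +1)
FT@2: {C} ∪ {T} = {C,T} (union, +1)
QS@2: {G} ∪ {T} = {G,T} (union, +1)
FQST@2: {C,T} ∩ {G,T} = {T} (intersection, +0)
FT@3: {G} ∪ {T} = {G,T} (union, +1)
QS@3: {G} ∪ {A} = {A,G} (union, +1)
FQST@3: {G,T} ∩ {A,G} = {G} (intersection, +0)
FT@4: {A} ∪ {T} = {A,T} (union, +1)
QS@4: {G} ∪ {T} = {G,T} (union, +1)
FQST@4: {A,T} ∩ {G,T} = {T} (intersection, +0)
FT@5: {C} ∩ {C} = {C} (intersection, +0)
QS@5: {G} ∪ {T} = {G,T} (union, +1)
FQST@5: {C} ∪ {G,T} = {C,G,T} (union, +1)
FT@6: {C} ∪ {G} = {C,G} (union, +1)
QS@6: {A} ∪ {G} = {A,G} (union, +1)
FQST@6: {C,G} ∩ {A,G} = {G} (intersection, +0)
per-site changes: [2, 2, 2, 2, 2, 2, 2]; total = 14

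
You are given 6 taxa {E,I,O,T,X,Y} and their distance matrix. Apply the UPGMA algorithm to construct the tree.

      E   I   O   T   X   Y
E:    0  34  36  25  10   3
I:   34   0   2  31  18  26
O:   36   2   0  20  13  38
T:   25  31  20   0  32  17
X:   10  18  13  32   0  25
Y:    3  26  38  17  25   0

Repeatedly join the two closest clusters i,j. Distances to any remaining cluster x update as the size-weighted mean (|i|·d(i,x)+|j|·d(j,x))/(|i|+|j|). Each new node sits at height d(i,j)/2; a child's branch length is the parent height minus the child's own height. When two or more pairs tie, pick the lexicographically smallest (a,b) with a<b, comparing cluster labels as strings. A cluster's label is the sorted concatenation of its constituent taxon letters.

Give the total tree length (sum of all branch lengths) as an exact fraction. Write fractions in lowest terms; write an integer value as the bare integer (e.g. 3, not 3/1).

195/4

step 1: merge (I,O) at d=2; branch lengths I→1, O→1; new cluster IO
  updated: d(E,IO)=35, d(IO,T)=51/2, d(IO,X)=31/2, d(IO,Y)=32
step 2: merge (E,Y) at d=3; branch lengths E→3/2, Y→3/2; new cluster EY
  updated: d(EY,IO)=67/2, d(EY,T)=21, d(EY,X)=35/2
step 3: merge (IO,X) at d=31/2; branch lengths IO→27/4, X→31/4; new cluster IOX
  updated: d(EY,IOX)=169/6, d(IOX,T)=83/3
step 4: merge (EY,T) at d=21; branch lengths EY→9, T→21/2; new cluster ETY
  updated: d(ETY,IOX)=28
step 5: merge (ETY,IOX) at d=28; branch lengths ETY→7/2, IOX→25/4; new cluster EIOTXY
final tree: (((E:3/2,Y:3/2):9,T:21/2):7/2,((I:1,O:1):27/4,X:31/4):25/4)
total length: 195/4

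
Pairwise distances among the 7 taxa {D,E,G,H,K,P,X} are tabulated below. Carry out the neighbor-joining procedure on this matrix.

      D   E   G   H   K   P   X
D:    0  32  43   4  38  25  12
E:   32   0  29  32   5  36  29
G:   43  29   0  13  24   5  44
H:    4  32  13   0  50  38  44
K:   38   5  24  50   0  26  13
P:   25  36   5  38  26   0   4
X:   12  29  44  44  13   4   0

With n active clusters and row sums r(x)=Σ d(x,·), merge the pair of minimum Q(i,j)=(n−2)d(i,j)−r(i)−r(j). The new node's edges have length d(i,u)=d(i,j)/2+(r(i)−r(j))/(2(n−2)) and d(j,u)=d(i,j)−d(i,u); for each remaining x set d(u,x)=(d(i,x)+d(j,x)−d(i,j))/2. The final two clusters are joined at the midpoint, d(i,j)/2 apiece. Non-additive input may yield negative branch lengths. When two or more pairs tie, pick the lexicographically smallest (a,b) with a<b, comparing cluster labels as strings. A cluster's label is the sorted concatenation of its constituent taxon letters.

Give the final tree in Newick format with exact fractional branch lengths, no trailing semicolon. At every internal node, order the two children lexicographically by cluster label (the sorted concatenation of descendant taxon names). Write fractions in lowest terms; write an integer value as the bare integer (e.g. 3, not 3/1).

((((D:-7/10,H:47/10):259/16,(G:47/6,P:-17/6):145/16):69/16,(E:39/8,K:1/8):187/16):109/32,X:109/32)

step 1: merge (D,H) at d=4, Q=-315; branch lengths D→-7/10, H→47/10; new cluster DH
  updated: d(DH,E)=30, d(DH,G)=26, d(DH,K)=42, d(DH,P)=59/2, d(DH,X)=26
step 2: merge (E,K) at d=5, Q=-219; branch lengths E→39/8, K→1/8; new cluster EK
  updated: d(DH,EK)=67/2, d(EK,G)=24, d(EK,P)=57/2, d(EK,X)=37/2
step 3: merge (G,P) at d=5, Q=-151; branch lengths G→47/6, P→-17/6; new cluster GP
  updated: d(DH,GP)=101/4, d(EK,GP)=95/4, d(GP,X)=43/2
step 4: merge (DH,GP) at d=101/4, Q=-419/4; branch lengths DH→259/16, GP→145/16; new cluster DGHP
  updated: d(DGHP,EK)=16, d(DGHP,X)=89/8
step 5: merge (DGHP,EK) at d=16, Q=-365/8; branch lengths DGHP→69/16, EK→187/16; new cluster DEGHKP
  updated: d(DEGHKP,X)=109/16
step 6: merge (DEGHKP,X) at d=109/16; branch lengths DEGHKP→109/32, X→109/32; new cluster DEGHKPX
final tree: ((((D:-7/10,H:47/10):259/16,(G:47/6,P:-17/6):145/16):69/16,(E:39/8,K:1/8):187/16):109/32,X:109/32)
total length: 993/16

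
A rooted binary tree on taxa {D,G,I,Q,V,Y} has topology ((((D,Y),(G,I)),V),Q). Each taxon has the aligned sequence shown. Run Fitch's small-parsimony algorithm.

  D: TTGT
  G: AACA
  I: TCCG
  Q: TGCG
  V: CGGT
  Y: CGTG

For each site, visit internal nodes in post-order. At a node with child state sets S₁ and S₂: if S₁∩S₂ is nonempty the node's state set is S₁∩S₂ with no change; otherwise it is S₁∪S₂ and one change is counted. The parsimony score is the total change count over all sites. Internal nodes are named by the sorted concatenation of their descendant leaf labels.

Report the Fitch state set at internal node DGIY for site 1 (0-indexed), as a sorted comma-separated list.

DY@0: {T} ∪ {C} = {C,T} (union, +1)
GI@0: {A} ∪ {T} = {A,T} (union, +1)
DGIY@0: {C,T} ∩ {A,T} = {T} (intersection, +0)
DGIVY@0: {T} ∪ {C} = {C,T} (union, +1)
DGIQVY@0: {C,T} ∩ {T} = {T} (intersection, +0)
DY@1: {T} ∪ {G} = {G,T} (union, +1)
GI@1: {A} ∪ {C} = {A,C} (union, +1)
DGIY@1: {G,T} ∪ {A,C} = {A,C,G,T} (union, +1)
DGIVY@1: {A,C,G,T} ∩ {G} = {G} (intersection, +0)
DGIQVY@1: {G} ∩ {G} = {G} (intersection, +0)
DY@2: {G} ∪ {T} = {G,T} (union, +1)
GI@2: {C} ∩ {C} = {C} (intersection, +0)
DGIY@2: {G,T} ∪ {C} = {C,G,T} (union, +1)
DGIVY@2: {C,G,T} ∩ {G} = {G} (intersection, +0)
DGIQVY@2: {G} ∪ {C} = {C,G} (union, +1)
DY@3: {T} ∪ {G} = {G,T} (union, +1)
GI@3: {A} ∪ {G} = {A,G} (union, +1)
DGIY@3: {G,T} ∩ {A,G} = {G} (intersection, +0)
DGIVY@3: {G} ∪ {T} = {G,T} (union, +1)
DGIQVY@3: {G,T} ∩ {G} = {G} (intersection, +0)
per-site changes: [3, 3, 3, 3]; total = 12

A,C,G,T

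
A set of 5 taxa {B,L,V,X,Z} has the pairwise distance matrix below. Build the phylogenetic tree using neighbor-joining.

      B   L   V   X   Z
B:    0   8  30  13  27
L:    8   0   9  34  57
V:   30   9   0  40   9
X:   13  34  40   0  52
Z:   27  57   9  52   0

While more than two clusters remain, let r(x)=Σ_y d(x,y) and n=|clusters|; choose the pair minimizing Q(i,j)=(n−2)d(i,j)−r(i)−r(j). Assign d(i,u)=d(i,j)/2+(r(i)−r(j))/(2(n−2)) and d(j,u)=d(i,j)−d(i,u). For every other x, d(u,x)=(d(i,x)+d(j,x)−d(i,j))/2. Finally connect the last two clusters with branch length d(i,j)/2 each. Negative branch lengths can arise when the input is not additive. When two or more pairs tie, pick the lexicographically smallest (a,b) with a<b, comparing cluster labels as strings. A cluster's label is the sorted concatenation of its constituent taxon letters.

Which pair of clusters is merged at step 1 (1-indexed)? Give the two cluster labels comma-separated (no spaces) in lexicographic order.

step 1: merge (V,Z) at d=9, Q=-206; branch lengths V→-5, Z→14; new cluster VZ
  updated: d(B,VZ)=24, d(L,VZ)=57/2, d(VZ,X)=83/2
step 2: merge (B,X) at d=13, Q=-215/2; branch lengths B→-35/8, X→139/8; new cluster BX
  updated: d(BX,L)=29/2, d(BX,VZ)=105/4
step 3: merge (BX,L) at d=29/2, Q=-277/4; branch lengths BX→49/8, L→67/8; new cluster BLX
  updated: d(BLX,VZ)=161/8
step 4: merge (BLX,VZ) at d=161/8; branch lengths BLX→161/16, VZ→161/16; new cluster BLVXZ
final tree: (((B:-35/8,X:139/8):49/8,L:67/8):161/16,(V:-5,Z:14):161/16)
total length: 453/8

V,Z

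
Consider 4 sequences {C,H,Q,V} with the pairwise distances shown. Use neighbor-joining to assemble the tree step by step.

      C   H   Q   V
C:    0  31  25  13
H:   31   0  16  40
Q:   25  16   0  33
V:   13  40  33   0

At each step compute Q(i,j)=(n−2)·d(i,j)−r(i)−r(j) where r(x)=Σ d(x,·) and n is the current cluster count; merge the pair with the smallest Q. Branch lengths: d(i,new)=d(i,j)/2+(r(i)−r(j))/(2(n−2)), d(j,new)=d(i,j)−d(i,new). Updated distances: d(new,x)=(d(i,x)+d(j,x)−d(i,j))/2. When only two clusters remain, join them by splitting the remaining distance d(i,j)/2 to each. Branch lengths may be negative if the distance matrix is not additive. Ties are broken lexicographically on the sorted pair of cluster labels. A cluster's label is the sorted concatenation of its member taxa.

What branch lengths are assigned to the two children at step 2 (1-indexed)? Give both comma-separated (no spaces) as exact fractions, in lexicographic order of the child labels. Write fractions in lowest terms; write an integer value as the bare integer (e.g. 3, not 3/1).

71/4,45/4

1. join C+V (d=13, Q=-129) ⇒ CV; edges |C|=9/4, |V|=43/4
  updated: d(CV,H)=29, d(CV,Q)=45/2
2. join CV+H (d=29, Q=-135/2) ⇒ CHV; edges |CV|=71/4, |H|=45/4
  updated: d(CHV,Q)=19/4
3. join CHV+Q (d=19/4) ⇒ CHQV; edges |CHV|=19/8, |Q|=19/8
final tree: (((C:9/4,V:43/4):71/4,H:45/4):19/8,Q:19/8)
total length: 187/4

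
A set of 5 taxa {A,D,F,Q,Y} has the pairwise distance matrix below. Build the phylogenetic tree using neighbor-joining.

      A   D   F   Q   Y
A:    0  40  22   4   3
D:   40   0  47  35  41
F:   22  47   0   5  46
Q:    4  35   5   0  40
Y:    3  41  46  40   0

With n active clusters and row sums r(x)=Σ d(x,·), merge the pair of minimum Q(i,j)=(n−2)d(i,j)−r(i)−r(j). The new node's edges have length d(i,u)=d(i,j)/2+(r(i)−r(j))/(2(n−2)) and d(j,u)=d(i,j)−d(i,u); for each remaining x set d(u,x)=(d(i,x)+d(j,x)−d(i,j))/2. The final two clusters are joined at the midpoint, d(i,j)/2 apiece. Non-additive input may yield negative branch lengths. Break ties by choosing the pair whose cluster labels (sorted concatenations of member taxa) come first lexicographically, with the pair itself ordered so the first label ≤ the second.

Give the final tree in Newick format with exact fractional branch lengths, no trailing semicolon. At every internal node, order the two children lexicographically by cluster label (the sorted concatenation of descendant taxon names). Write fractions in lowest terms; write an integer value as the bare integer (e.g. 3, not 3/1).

iteration 1: select A,Y (d=3, Q=-190); attach at lengths (-26/3, 35/3); label the merged cluster AY
  updated: d(AY,D)=39, d(AY,F)=65/2, d(AY,Q)=41/2
iteration 2: select AY,D (d=39, Q=-135); attach at lengths (49/4, 107/4); label the merged cluster ADY
  updated: d(ADY,F)=81/4, d(ADY,Q)=33/4
iteration 3: select ADY,F (d=81/4, Q=-67/2); attach at lengths (47/4, 17/2); label the merged cluster ADFY
  updated: d(ADFY,Q)=-7/2
iteration 4: select ADFY,Q (d=-7/2); attach at lengths (-7/4, -7/4); label the merged cluster ADFQY
final tree: ((((A:-26/3,Y:35/3):49/4,D:107/4):47/4,F:17/2):-7/4,Q:-7/4)
total length: 235/4

((((A:-26/3,Y:35/3):49/4,D:107/4):47/4,F:17/2):-7/4,Q:-7/4)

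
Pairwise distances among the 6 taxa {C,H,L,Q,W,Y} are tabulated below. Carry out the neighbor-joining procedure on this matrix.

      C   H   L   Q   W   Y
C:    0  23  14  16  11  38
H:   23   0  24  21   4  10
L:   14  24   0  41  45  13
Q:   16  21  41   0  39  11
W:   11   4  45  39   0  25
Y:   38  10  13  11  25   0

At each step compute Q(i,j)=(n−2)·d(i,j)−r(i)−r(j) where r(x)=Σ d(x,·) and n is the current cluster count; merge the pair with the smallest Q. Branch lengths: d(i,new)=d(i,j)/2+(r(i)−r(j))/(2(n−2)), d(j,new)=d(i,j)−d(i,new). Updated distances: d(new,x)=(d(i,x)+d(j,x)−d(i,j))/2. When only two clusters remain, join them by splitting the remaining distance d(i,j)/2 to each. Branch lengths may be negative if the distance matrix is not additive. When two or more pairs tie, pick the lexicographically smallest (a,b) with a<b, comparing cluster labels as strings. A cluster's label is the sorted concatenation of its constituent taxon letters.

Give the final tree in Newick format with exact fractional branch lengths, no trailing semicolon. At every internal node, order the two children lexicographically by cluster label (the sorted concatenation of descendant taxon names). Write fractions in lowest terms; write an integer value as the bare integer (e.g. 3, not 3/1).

((((C:49/12,L:119/12):15/2,(H:-13/4,W:29/4):37/4):7,Q:75/8):13/16,Y:13/16)

1. join H+W (d=4, Q=-190) ⇒ HW; edges |H|=-13/4, |W|=29/4
  updated: d(C,HW)=15, d(HW,L)=65/2, d(HW,Q)=28, d(HW,Y)=31/2
2. join C+L (d=14, Q=-283/2) ⇒ CL; edges |C|=49/12, |L|=119/12
  updated: d(CL,HW)=67/4, d(CL,Q)=43/2, d(CL,Y)=37/2
3. join CL+HW (d=67/4, Q=-167/2) ⇒ CHLW; edges |CL|=15/2, |HW|=37/4
  updated: d(CHLW,Q)=131/8, d(CHLW,Y)=69/8
4. join CHLW+Q (d=131/8, Q=-36) ⇒ CHLQW; edges |CHLW|=7, |Q|=75/8
  updated: d(CHLQW,Y)=13/8
5. join CHLQW+Y (d=13/8) ⇒ CHLQWY; edges |CHLQW|=13/16, |Y|=13/16
final tree: ((((C:49/12,L:119/12):15/2,(H:-13/4,W:29/4):37/4):7,Q:75/8):13/16,Y:13/16)
total length: 211/4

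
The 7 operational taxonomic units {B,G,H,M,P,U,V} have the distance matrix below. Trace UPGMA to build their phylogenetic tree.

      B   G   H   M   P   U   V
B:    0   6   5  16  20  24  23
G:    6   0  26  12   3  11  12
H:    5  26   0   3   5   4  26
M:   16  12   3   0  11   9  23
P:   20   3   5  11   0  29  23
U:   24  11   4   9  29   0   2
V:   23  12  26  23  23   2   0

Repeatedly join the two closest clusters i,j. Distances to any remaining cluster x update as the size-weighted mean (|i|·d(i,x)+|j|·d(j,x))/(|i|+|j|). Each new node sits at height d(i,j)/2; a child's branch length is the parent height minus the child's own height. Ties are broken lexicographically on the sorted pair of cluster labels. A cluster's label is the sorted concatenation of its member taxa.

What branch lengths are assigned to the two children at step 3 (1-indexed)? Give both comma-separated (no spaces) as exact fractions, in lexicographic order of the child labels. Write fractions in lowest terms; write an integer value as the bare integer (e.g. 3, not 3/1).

iteration 1: select U,V (d=2); attach at lengths (1, 1); label the merged cluster UV
  updated: d(B,UV)=47/2, d(G,UV)=23/2, d(H,UV)=15, d(M,UV)=16, d(P,UV)=26
iteration 2: select G,P (d=3); attach at lengths (3/2, 3/2); label the merged cluster GP
  updated: d(B,GP)=13, d(GP,H)=31/2, d(GP,M)=23/2, d(GP,UV)=75/4
iteration 3: select H,M (d=3); attach at lengths (3/2, 3/2); label the merged cluster HM
  updated: d(B,HM)=21/2, d(GP,HM)=27/2, d(HM,UV)=31/2
iteration 4: select B,HM (d=21/2); attach at lengths (21/4, 15/4); label the merged cluster BHM
  updated: d(BHM,GP)=40/3, d(BHM,UV)=109/6
iteration 5: select BHM,GP (d=40/3); attach at lengths (17/12, 31/6); label the merged cluster BGHMP
  updated: d(BGHMP,UV)=92/5
iteration 6: select BGHMP,UV (d=92/5); attach at lengths (38/15, 41/5); label the merged cluster BGHMPUV
final tree: (((B:21/4,(H:3/2,M:3/2):15/4):17/12,(G:3/2,P:3/2):31/6):38/15,(U:1,V:1):41/5)
total length: 2059/60

3/2,3/2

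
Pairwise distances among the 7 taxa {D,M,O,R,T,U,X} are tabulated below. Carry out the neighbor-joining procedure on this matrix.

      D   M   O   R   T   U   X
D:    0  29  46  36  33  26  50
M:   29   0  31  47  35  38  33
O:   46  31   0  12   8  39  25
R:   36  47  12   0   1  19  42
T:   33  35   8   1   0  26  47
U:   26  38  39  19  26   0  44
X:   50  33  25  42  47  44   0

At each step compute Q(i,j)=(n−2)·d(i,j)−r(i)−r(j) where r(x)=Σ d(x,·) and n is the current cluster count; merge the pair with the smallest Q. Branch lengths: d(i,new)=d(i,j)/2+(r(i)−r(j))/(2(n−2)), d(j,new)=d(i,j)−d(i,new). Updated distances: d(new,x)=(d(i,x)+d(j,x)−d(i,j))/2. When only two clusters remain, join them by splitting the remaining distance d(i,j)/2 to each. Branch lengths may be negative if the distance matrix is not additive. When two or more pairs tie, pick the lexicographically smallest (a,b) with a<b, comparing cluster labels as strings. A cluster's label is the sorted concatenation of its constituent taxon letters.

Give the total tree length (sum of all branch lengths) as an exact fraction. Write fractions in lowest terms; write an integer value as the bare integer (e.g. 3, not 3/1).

iteration 1: select R,T (d=1, Q=-302); attach at lengths (6/5, -1/5); label the merged cluster RT
  updated: d(D,RT)=34, d(M,RT)=81/2, d(O,RT)=19/2, d(RT,U)=22, d(RT,X)=44
iteration 2: select O,RT (d=19/2, Q=-525/2); attach at lengths (77/16, 75/16); label the merged cluster ORT
  updated: d(D,ORT)=141/4, d(M,ORT)=31, d(ORT,U)=103/4, d(ORT,X)=119/4
iteration 3: select D,U (d=26, Q=-196); attach at lengths (169/12, 143/12); label the merged cluster DU
  updated: d(DU,M)=41/2, d(DU,ORT)=35/2, d(DU,X)=34
iteration 4: select DU,M (d=41/2, Q=-231/2); attach at lengths (57/8, 107/8); label the merged cluster DMU
  updated: d(DMU,ORT)=14, d(DMU,X)=93/4
iteration 5: select DMU,ORT (d=14, Q=-67); attach at lengths (15/4, 41/4); label the merged cluster DMORTU
  updated: d(DMORTU,X)=39/2
iteration 6: select DMORTU,X (d=39/2); attach at lengths (39/4, 39/4); label the merged cluster DMORTUX
final tree: ((((D:169/12,U:143/12):57/8,M:107/8):15/4,(O:77/16,(R:6/5,T:-1/5):75/16):41/4):39/4,X:39/4)
total length: 181/2

181/2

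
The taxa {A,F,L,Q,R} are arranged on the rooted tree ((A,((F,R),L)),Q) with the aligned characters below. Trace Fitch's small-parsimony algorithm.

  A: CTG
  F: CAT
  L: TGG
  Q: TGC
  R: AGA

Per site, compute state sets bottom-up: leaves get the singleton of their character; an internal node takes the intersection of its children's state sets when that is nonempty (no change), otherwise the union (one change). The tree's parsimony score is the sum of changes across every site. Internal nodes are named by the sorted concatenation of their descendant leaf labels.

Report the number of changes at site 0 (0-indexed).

3

site 0, node FR: F={C} ∪ R={A} → {A,C} (+1)
site 0, node FLR: FR={A,C} ∪ L={T} → {A,C,T} (+1)
site 0, node AFLR: A={C} ∩ FLR={A,C,T} → {C} (+0)
site 0, node AFLQR: AFLR={C} ∪ Q={T} → {C,T} (+1)
site 1, node FR: F={A} ∪ R={G} → {A,G} (+1)
site 1, node FLR: FR={A,G} ∩ L={G} → {G} (+0)
site 1, node AFLR: A={T} ∪ FLR={G} → {G,T} (+1)
site 1, node AFLQR: AFLR={G,T} ∩ Q={G} → {G} (+0)
site 2, node FR: F={T} ∪ R={A} → {A,T} (+1)
site 2, node FLR: FR={A,T} ∪ L={G} → {A,G,T} (+1)
site 2, node AFLR: A={G} ∩ FLR={A,G,T} → {G} (+0)
site 2, node AFLQR: AFLR={G} ∪ Q={C} → {C,G} (+1)
per-site changes: [3, 2, 3]; total = 8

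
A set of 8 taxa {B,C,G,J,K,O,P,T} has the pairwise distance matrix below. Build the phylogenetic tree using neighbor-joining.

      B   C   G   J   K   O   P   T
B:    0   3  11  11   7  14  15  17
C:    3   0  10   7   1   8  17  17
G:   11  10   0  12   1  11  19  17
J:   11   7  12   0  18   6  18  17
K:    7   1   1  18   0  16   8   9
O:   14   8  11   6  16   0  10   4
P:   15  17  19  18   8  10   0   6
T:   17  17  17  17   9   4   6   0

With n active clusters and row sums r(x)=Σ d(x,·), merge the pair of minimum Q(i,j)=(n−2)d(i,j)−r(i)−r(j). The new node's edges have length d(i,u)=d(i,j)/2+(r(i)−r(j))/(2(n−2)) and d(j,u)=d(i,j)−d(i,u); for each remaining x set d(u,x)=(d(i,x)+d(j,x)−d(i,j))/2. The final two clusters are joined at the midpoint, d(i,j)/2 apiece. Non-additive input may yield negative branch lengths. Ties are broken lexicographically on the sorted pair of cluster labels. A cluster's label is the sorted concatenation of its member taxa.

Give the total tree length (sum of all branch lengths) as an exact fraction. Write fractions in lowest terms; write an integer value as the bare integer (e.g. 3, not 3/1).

985/32

step 1: merge (P,T) at d=6, Q=-144; branch lengths P→7/2, T→5/2; new cluster PT
  updated: d(B,PT)=13, d(C,PT)=14, d(G,PT)=15, d(J,PT)=29/2, d(K,PT)=11/2, d(O,PT)=4
step 2: merge (O,PT) at d=4, Q=-105; branch lengths O→13/10, PT→27/10; new cluster OPT
  updated: d(B,OPT)=23/2, d(C,OPT)=9, d(G,OPT)=11, d(J,OPT)=33/4, d(K,OPT)=35/4
step 3: merge (G,K) at d=1, Q=-307/4; branch lengths G→53/32, K→-21/32; new cluster GK
  updated: d(B,GK)=17/2, d(C,GK)=5, d(GK,J)=29/2, d(GK,OPT)=75/8
step 4: merge (J,OPT) at d=33/4, Q=-433/8; branch lengths J→73/16, OPT→59/16; new cluster JOPT
  updated: d(B,JOPT)=57/8, d(C,JOPT)=31/8, d(GK,JOPT)=125/16
step 5: merge (B,C) at d=3, Q=-49/2; branch lengths B→51/16, C→-3/16; new cluster BC
  updated: d(BC,GK)=21/4, d(BC,JOPT)=4
step 6: merge (BC,GK) at d=21/4, Q=-273/16; branch lengths BC→23/32, GK→145/32; new cluster BCGK
  updated: d(BCGK,JOPT)=105/32
step 7: merge (BCGK,JOPT) at d=105/32; branch lengths BCGK→105/64, JOPT→105/64; new cluster BCGJKOPT
final tree: (((B:51/16,C:-3/16):23/32,(G:53/32,K:-21/32):145/32):105/64,(J:73/16,(O:13/10,(P:7/2,T:5/2):27/10):59/16):105/64)
total length: 985/32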